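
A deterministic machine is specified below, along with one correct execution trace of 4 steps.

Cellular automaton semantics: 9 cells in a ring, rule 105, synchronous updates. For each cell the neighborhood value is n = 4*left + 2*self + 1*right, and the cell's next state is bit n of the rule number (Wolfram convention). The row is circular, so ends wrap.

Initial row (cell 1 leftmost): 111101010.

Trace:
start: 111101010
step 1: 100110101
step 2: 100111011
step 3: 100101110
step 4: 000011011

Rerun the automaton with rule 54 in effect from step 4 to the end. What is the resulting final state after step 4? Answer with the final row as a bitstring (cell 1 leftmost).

111110001

(re-executing step 4 under rule 54; state before step 4: 100101110)
step 4: 111110001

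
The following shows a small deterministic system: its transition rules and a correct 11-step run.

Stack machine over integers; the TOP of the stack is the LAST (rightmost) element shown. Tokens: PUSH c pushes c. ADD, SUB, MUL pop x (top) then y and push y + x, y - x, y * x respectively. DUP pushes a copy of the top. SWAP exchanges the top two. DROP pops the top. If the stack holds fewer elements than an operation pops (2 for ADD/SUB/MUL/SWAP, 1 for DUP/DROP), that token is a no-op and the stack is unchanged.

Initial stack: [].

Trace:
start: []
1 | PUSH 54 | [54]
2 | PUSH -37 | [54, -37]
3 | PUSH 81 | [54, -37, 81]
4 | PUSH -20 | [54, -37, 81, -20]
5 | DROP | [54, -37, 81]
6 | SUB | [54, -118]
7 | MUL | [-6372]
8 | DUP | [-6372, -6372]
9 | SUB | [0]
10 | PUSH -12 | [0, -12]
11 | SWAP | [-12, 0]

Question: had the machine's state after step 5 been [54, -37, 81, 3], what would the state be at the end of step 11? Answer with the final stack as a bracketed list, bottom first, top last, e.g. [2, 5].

state after step 5 := [54, -37, 81, 3]
6 | SUB | [54, -37, 78]
7 | MUL | [54, -2886]
8 | DUP | [54, -2886, -2886]
9 | SUB | [54, 0]
10 | PUSH -12 | [54, 0, -12]
11 | SWAP | [54, -12, 0]

[54, -12, 0]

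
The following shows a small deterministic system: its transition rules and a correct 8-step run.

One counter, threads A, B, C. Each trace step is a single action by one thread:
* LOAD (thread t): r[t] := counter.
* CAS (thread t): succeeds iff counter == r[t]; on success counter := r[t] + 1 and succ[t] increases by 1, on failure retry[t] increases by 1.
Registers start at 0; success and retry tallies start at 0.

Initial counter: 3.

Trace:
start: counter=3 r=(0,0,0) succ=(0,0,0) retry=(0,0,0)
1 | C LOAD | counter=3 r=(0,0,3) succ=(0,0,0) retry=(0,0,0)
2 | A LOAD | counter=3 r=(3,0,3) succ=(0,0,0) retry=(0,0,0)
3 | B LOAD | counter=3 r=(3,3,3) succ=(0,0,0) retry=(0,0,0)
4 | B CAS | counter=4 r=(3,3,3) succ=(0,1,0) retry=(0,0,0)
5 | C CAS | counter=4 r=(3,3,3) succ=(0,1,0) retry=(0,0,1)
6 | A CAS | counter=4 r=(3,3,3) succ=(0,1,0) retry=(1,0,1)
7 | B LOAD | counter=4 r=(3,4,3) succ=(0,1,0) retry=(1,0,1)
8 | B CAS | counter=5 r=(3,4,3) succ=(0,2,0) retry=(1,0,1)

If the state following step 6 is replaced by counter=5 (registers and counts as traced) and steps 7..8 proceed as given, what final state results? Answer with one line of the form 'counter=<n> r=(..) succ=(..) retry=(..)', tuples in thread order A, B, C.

counter=6 r=(3,5,3) succ=(0,2,0) retry=(1,0,1)

state after step 6 := counter=5 r=(3,3,3) succ=(0,1,0) retry=(1,0,1)
7 | B LOAD | counter=5 r=(3,5,3) succ=(0,1,0) retry=(1,0,1)
8 | B CAS | counter=6 r=(3,5,3) succ=(0,2,0) retry=(1,0,1)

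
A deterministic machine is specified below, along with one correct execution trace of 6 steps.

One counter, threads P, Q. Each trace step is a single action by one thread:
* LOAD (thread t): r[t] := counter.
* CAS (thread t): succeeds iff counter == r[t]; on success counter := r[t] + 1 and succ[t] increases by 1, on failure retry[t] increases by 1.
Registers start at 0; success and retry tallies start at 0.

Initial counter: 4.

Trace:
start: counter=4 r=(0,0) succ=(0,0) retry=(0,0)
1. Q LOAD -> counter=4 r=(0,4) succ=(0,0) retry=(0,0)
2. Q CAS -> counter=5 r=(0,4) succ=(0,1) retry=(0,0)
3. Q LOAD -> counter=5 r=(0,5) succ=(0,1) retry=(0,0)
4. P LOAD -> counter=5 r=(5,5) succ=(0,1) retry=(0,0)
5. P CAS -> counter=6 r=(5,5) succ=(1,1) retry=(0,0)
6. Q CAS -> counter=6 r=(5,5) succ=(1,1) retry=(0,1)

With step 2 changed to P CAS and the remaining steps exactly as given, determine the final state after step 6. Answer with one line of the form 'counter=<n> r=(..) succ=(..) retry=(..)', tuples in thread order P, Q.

counter=5 r=(4,4) succ=(1,0) retry=(1,1)

(re-executing from step 2 with the substitution; state before step 2: counter=4 r=(0,4) succ=(0,0) retry=(0,0))
2. P CAS -> counter=4 r=(0,4) succ=(0,0) retry=(1,0)
3. Q LOAD -> counter=4 r=(0,4) succ=(0,0) retry=(1,0)
4. P LOAD -> counter=4 r=(4,4) succ=(0,0) retry=(1,0)
5. P CAS -> counter=5 r=(4,4) succ=(1,0) retry=(1,0)
6. Q CAS -> counter=5 r=(4,4) succ=(1,0) retry=(1,1)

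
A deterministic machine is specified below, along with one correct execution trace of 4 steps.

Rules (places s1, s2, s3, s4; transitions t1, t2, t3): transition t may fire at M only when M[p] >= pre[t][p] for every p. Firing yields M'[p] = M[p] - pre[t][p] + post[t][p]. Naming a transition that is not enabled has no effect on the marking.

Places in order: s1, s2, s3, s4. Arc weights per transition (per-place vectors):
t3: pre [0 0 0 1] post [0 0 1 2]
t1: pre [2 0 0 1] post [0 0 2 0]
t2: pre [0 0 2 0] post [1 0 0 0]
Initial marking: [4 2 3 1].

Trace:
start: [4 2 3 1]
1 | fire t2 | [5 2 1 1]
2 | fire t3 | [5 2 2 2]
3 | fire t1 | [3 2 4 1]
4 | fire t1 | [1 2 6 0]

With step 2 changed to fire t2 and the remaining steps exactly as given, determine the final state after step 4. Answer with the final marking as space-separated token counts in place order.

3 2 3 0

(re-executing from step 2 with the substitution; state before step 2: [5 2 1 1])
2 | fire t2 | [5 2 1 1]
3 | fire t1 | [3 2 3 0]
4 | fire t1 | [3 2 3 0]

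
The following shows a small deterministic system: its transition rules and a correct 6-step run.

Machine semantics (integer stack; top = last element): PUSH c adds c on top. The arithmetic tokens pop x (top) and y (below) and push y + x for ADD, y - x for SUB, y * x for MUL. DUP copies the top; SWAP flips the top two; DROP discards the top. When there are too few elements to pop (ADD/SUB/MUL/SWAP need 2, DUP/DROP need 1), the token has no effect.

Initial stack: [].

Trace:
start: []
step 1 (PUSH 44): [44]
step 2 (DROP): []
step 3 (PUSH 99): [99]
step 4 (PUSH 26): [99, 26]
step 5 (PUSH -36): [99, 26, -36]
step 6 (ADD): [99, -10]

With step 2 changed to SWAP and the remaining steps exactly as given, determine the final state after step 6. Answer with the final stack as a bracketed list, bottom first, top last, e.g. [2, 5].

(re-executing from step 2 with the substitution; state before step 2: [44])
step 2 (SWAP): [44]
step 3 (PUSH 99): [44, 99]
step 4 (PUSH 26): [44, 99, 26]
step 5 (PUSH -36): [44, 99, 26, -36]
step 6 (ADD): [44, 99, -10]

[44, 99, -10]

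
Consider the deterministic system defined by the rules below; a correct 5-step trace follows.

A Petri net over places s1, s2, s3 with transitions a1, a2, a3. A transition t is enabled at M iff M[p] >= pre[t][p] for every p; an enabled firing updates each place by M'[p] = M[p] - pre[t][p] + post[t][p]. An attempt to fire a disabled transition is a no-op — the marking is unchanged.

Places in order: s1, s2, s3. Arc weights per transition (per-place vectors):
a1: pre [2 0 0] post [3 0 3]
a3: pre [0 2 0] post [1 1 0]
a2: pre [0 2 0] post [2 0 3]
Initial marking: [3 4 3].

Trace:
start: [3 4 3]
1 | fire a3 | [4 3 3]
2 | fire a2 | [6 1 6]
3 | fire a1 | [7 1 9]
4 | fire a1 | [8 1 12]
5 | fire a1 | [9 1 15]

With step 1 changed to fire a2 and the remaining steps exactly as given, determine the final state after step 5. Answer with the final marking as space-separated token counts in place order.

10 0 18

(re-executing from step 1 with the substitution; state before step 1: [3 4 3])
1 | fire a2 | [5 2 6]
2 | fire a2 | [7 0 9]
3 | fire a1 | [8 0 12]
4 | fire a1 | [9 0 15]
5 | fire a1 | [10 0 18]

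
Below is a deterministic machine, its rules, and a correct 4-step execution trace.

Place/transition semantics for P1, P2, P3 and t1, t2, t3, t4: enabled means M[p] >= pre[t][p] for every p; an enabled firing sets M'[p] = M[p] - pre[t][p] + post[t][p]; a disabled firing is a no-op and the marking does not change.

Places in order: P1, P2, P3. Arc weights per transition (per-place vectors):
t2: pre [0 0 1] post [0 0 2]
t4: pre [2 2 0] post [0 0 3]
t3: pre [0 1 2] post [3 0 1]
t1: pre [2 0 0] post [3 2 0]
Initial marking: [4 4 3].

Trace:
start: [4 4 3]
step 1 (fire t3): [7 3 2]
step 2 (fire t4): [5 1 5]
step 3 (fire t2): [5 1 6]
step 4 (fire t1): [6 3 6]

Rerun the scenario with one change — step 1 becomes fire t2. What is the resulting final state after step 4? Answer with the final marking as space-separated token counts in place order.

(re-executing from step 1 with the substitution; state before step 1: [4 4 3])
step 1 (fire t2): [4 4 4]
step 2 (fire t4): [2 2 7]
step 3 (fire t2): [2 2 8]
step 4 (fire t1): [3 4 8]

3 4 8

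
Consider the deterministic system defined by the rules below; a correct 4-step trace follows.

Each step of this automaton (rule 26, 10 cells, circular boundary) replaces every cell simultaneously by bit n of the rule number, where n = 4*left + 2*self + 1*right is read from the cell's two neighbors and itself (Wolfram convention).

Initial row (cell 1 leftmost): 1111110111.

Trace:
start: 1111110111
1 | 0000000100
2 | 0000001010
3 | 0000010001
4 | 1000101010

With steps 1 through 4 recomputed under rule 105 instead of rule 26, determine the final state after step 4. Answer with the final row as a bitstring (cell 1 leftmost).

(re-executing steps 1..4 under rule 105; state before step 1: 1111110111)
1 | 0000011100
2 | 1111010101
3 | 0001101011
4 | 0101110111

0101110111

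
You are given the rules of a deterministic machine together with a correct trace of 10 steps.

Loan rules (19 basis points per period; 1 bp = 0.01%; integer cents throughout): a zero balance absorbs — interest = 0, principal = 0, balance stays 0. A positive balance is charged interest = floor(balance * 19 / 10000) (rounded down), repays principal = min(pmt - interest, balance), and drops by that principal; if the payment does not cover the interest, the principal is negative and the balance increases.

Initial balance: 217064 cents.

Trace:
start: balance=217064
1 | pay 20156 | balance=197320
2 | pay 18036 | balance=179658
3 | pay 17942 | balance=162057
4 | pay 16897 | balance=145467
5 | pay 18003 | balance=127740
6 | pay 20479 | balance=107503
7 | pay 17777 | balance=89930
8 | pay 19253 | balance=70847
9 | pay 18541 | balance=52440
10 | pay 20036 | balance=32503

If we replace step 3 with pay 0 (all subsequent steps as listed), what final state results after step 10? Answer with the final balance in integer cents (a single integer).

50686

(re-executing from step 3 with the substitution; state before step 3: balance=179658)
3 | pay 0 | balance=179999
4 | pay 16897 | balance=163443
5 | pay 18003 | balance=145750
6 | pay 20479 | balance=125547
7 | pay 17777 | balance=108008
8 | pay 19253 | balance=88960
9 | pay 18541 | balance=70588
10 | pay 20036 | balance=50686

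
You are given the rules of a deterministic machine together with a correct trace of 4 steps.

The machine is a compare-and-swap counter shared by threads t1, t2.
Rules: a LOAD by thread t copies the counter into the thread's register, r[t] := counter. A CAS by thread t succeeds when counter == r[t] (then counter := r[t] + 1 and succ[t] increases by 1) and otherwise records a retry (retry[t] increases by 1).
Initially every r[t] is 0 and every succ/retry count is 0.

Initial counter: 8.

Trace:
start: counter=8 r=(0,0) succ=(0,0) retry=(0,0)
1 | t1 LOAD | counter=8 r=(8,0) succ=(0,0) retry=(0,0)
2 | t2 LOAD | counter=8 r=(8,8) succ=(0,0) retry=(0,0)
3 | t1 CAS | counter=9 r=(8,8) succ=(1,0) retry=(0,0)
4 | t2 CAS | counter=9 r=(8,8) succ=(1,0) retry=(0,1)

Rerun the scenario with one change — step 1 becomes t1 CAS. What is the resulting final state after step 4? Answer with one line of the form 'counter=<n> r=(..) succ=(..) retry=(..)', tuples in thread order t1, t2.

counter=9 r=(0,8) succ=(0,1) retry=(2,0)

(re-executing from step 1 with the substitution; state before step 1: counter=8 r=(0,0) succ=(0,0) retry=(0,0))
1 | t1 CAS | counter=8 r=(0,0) succ=(0,0) retry=(1,0)
2 | t2 LOAD | counter=8 r=(0,8) succ=(0,0) retry=(1,0)
3 | t1 CAS | counter=8 r=(0,8) succ=(0,0) retry=(2,0)
4 | t2 CAS | counter=9 r=(0,8) succ=(0,1) retry=(2,0)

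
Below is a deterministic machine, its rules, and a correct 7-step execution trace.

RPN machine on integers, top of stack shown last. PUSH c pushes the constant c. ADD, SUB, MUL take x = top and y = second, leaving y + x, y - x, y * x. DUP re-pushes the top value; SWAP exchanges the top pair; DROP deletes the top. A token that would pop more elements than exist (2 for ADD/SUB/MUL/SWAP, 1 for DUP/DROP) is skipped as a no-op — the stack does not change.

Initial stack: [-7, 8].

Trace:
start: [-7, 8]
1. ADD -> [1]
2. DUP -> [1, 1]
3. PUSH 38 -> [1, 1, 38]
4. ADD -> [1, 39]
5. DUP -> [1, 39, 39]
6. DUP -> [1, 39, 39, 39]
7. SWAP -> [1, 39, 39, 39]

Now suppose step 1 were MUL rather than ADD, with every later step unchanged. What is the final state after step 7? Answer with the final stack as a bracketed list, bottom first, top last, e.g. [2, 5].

(re-executing from step 1 with the substitution; state before step 1: [-7, 8])
1. MUL -> [-56]
2. DUP -> [-56, -56]
3. PUSH 38 -> [-56, -56, 38]
4. ADD -> [-56, -18]
5. DUP -> [-56, -18, -18]
6. DUP -> [-56, -18, -18, -18]
7. SWAP -> [-56, -18, -18, -18]

[-56, -18, -18, -18]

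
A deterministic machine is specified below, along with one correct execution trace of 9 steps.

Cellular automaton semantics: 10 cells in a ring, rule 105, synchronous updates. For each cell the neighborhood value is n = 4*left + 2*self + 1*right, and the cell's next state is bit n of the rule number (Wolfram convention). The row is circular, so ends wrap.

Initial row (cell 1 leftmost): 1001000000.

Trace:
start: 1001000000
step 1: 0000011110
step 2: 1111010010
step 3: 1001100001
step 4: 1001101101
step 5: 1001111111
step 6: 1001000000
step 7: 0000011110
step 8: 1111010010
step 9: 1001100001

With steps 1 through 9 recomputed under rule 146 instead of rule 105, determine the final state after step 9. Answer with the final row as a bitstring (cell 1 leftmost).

0110100001

(re-executing steps 1..9 under rule 146; state before step 1: 1001000000)
step 1: 0110100001
step 2: 0000010010
step 3: 0000101101
step 4: 1001000000
step 5: 0110100001
step 6: 0000010010
step 7: 0000101101
step 8: 1001000000
step 9: 0110100001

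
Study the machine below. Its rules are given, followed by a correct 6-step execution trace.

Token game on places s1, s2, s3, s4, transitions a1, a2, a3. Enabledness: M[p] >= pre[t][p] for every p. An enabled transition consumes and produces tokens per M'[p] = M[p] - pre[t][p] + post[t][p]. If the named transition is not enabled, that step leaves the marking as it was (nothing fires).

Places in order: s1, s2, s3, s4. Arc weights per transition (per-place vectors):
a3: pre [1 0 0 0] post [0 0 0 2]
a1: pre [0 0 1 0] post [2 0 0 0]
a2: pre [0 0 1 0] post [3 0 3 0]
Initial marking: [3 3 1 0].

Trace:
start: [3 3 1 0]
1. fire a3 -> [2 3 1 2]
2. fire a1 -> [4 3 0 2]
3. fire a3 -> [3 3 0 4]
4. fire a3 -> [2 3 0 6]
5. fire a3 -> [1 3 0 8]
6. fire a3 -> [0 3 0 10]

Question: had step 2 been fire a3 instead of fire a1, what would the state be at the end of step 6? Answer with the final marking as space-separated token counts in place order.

0 3 1 6

(re-executing from step 2 with the substitution; state before step 2: [2 3 1 2])
2. fire a3 -> [1 3 1 4]
3. fire a3 -> [0 3 1 6]
4. fire a3 -> [0 3 1 6]
5. fire a3 -> [0 3 1 6]
6. fire a3 -> [0 3 1 6]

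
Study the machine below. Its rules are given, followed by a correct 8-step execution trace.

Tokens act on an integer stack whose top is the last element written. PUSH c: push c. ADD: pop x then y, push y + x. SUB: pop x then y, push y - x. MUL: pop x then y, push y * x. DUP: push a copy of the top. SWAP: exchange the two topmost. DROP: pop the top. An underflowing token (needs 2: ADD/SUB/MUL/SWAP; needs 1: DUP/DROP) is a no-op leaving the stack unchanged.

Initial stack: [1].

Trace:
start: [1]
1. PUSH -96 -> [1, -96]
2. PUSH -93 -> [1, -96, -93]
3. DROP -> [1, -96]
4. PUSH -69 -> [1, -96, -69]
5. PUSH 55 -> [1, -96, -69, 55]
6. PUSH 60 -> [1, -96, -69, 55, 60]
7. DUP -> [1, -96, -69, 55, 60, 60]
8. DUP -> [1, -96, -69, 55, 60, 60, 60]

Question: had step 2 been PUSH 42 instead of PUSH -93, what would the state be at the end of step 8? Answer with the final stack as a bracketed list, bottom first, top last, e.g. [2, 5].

(re-executing from step 2 with the substitution; state before step 2: [1, -96])
2. PUSH 42 -> [1, -96, 42]
3. DROP -> [1, -96]
4. PUSH -69 -> [1, -96, -69]
5. PUSH 55 -> [1, -96, -69, 55]
6. PUSH 60 -> [1, -96, -69, 55, 60]
7. DUP -> [1, -96, -69, 55, 60, 60]
8. DUP -> [1, -96, -69, 55, 60, 60, 60]

[1, -96, -69, 55, 60, 60, 60]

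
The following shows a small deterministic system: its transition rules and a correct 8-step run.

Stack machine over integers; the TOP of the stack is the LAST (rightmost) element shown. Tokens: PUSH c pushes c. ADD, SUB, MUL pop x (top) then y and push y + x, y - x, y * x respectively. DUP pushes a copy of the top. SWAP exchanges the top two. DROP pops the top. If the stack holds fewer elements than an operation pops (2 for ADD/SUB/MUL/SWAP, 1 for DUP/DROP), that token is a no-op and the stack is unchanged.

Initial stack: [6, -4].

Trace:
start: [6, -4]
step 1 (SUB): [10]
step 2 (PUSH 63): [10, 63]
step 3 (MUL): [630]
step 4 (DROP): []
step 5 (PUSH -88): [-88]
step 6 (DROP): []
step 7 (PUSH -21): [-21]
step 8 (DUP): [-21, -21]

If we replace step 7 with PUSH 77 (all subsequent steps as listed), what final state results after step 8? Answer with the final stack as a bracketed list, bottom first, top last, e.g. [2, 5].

[77, 77]

(re-executing from step 7 with the substitution; state before step 7: [])
step 7 (PUSH 77): [77]
step 8 (DUP): [77, 77]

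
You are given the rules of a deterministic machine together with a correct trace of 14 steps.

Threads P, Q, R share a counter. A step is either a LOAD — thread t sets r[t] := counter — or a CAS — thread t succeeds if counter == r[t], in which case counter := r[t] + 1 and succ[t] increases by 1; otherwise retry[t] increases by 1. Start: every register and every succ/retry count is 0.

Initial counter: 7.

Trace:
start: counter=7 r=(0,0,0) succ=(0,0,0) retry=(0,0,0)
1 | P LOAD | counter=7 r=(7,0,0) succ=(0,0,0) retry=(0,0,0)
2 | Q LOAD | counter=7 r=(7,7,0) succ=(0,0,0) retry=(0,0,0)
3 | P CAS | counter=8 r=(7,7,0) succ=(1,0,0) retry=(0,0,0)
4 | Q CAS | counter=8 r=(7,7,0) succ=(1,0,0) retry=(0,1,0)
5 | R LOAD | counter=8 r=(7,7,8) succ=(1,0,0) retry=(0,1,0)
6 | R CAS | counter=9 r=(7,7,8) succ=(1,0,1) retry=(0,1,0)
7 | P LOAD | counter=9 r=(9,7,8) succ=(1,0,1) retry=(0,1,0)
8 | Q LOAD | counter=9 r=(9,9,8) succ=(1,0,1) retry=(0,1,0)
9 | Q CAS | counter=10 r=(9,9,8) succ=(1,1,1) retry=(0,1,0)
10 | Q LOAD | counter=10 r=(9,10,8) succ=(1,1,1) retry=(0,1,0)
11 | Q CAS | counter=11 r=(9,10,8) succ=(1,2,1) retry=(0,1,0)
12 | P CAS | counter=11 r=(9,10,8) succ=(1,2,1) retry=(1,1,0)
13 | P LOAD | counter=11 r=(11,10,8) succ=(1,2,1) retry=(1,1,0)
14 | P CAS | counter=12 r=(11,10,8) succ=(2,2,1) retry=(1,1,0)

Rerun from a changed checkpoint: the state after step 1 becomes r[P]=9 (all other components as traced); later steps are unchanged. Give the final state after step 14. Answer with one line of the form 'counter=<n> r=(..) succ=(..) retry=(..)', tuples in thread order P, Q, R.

state after step 1 := counter=7 r=(9,0,0) succ=(0,0,0) retry=(0,0,0)
2 | Q LOAD | counter=7 r=(9,7,0) succ=(0,0,0) retry=(0,0,0)
3 | P CAS | counter=7 r=(9,7,0) succ=(0,0,0) retry=(1,0,0)
4 | Q CAS | counter=8 r=(9,7,0) succ=(0,1,0) retry=(1,0,0)
5 | R LOAD | counter=8 r=(9,7,8) succ=(0,1,0) retry=(1,0,0)
6 | R CAS | counter=9 r=(9,7,8) succ=(0,1,1) retry=(1,0,0)
7 | P LOAD | counter=9 r=(9,7,8) succ=(0,1,1) retry=(1,0,0)
8 | Q LOAD | counter=9 r=(9,9,8) succ=(0,1,1) retry=(1,0,0)
9 | Q CAS | counter=10 r=(9,9,8) succ=(0,2,1) retry=(1,0,0)
10 | Q LOAD | counter=10 r=(9,10,8) succ=(0,2,1) retry=(1,0,0)
11 | Q CAS | counter=11 r=(9,10,8) succ=(0,3,1) retry=(1,0,0)
12 | P CAS | counter=11 r=(9,10,8) succ=(0,3,1) retry=(2,0,0)
13 | P LOAD | counter=11 r=(11,10,8) succ=(0,3,1) retry=(2,0,0)
14 | P CAS | counter=12 r=(11,10,8) succ=(1,3,1) retry=(2,0,0)

counter=12 r=(11,10,8) succ=(1,3,1) retry=(2,0,0)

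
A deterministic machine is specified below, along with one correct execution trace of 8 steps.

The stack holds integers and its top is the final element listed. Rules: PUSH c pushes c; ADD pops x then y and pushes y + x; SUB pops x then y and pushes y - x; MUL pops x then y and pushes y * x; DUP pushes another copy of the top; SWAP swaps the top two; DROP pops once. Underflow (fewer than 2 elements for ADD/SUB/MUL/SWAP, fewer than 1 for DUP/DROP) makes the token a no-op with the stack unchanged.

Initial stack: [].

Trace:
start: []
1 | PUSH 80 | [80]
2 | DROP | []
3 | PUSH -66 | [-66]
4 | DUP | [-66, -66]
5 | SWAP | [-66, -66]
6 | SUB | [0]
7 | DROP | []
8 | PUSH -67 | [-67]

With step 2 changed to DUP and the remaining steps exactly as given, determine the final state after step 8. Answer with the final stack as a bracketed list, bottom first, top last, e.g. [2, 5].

(re-executing from step 2 with the substitution; state before step 2: [80])
2 | DUP | [80, 80]
3 | PUSH -66 | [80, 80, -66]
4 | DUP | [80, 80, -66, -66]
5 | SWAP | [80, 80, -66, -66]
6 | SUB | [80, 80, 0]
7 | DROP | [80, 80]
8 | PUSH -67 | [80, 80, -67]

[80, 80, -67]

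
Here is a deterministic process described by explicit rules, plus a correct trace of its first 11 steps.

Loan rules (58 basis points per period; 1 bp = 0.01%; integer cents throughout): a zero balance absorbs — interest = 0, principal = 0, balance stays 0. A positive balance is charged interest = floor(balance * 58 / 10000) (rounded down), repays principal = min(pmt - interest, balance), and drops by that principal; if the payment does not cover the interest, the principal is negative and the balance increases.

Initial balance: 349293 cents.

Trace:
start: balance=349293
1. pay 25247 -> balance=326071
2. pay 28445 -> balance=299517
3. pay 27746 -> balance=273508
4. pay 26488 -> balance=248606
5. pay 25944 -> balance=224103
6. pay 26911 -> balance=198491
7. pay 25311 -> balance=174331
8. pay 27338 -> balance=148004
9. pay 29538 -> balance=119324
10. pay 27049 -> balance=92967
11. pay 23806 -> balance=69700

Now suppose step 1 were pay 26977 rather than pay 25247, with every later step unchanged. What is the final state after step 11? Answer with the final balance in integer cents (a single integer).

(re-executing from step 1 with the substitution; state before step 1: balance=349293)
1. pay 26977 -> balance=324341
2. pay 28445 -> balance=297777
3. pay 27746 -> balance=271758
4. pay 26488 -> balance=246846
5. pay 25944 -> balance=222333
6. pay 26911 -> balance=196711
7. pay 25311 -> balance=172540
8. pay 27338 -> balance=146202
9. pay 29538 -> balance=117511
10. pay 27049 -> balance=91143
11. pay 23806 -> balance=67865

67865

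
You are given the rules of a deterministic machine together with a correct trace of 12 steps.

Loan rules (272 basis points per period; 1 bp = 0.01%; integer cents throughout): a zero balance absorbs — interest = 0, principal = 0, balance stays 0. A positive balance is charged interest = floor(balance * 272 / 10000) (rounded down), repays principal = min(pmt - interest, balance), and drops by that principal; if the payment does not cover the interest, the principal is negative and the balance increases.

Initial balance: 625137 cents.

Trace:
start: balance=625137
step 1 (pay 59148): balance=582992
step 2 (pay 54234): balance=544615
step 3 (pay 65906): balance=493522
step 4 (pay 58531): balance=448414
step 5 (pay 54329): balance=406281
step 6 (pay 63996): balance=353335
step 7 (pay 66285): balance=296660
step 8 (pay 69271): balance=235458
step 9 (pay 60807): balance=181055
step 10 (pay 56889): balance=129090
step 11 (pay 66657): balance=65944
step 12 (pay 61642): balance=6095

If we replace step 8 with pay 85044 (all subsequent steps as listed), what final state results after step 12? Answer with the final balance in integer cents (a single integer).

0

(re-executing from step 8 with the substitution; state before step 8: balance=296660)
step 8 (pay 85044): balance=219685
step 9 (pay 60807): balance=164853
step 10 (pay 56889): balance=112448
step 11 (pay 66657): balance=48849
step 12 (pay 61642): balance=0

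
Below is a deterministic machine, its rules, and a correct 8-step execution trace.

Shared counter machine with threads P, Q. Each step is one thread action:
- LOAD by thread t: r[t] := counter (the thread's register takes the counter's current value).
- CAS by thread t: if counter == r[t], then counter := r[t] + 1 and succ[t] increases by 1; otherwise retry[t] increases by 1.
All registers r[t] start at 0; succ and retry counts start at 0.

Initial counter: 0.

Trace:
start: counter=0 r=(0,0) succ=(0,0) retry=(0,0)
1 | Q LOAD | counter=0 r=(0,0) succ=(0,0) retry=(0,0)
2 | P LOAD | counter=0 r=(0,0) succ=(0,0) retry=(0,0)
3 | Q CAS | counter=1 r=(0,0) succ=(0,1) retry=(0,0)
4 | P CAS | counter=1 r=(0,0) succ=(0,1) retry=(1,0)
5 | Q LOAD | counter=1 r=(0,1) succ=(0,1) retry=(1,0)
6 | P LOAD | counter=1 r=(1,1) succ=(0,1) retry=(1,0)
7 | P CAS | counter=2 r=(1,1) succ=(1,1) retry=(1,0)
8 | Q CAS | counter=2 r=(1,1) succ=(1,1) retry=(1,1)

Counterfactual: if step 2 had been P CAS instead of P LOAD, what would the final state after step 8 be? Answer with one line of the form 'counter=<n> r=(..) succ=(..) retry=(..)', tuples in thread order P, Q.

counter=2 r=(1,1) succ=(2,0) retry=(1,2)

(re-executing from step 2 with the substitution; state before step 2: counter=0 r=(0,0) succ=(0,0) retry=(0,0))
2 | P CAS | counter=1 r=(0,0) succ=(1,0) retry=(0,0)
3 | Q CAS | counter=1 r=(0,0) succ=(1,0) retry=(0,1)
4 | P CAS | counter=1 r=(0,0) succ=(1,0) retry=(1,1)
5 | Q LOAD | counter=1 r=(0,1) succ=(1,0) retry=(1,1)
6 | P LOAD | counter=1 r=(1,1) succ=(1,0) retry=(1,1)
7 | P CAS | counter=2 r=(1,1) succ=(2,0) retry=(1,1)
8 | Q CAS | counter=2 r=(1,1) succ=(2,0) retry=(1,2)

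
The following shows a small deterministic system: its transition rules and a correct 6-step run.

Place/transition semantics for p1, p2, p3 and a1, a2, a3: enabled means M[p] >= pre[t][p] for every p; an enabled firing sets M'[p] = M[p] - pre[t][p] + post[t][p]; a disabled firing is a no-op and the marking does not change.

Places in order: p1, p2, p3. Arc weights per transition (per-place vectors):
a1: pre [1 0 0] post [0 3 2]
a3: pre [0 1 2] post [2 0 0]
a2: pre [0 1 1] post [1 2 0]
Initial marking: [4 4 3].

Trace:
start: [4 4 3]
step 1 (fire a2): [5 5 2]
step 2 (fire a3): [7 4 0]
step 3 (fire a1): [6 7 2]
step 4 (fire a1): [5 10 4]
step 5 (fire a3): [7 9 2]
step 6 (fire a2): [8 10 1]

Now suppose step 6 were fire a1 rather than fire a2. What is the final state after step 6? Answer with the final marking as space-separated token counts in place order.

6 12 4

(re-executing from step 6 with the substitution; state before step 6: [7 9 2])
step 6 (fire a1): [6 12 4]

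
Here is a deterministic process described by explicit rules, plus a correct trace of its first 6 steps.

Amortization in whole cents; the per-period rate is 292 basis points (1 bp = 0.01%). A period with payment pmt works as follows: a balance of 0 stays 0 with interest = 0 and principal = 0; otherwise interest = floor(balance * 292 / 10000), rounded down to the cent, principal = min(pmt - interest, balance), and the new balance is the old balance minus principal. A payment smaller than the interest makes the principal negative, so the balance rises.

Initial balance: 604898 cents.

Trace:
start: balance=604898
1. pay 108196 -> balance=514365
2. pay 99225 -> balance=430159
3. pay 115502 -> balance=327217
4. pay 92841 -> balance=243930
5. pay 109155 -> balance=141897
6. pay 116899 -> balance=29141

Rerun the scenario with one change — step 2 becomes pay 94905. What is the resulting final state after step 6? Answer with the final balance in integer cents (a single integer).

33988

(re-executing from step 2 with the substitution; state before step 2: balance=514365)
2. pay 94905 -> balance=434479
3. pay 115502 -> balance=331663
4. pay 92841 -> balance=248506
5. pay 109155 -> balance=146607
6. pay 116899 -> balance=33988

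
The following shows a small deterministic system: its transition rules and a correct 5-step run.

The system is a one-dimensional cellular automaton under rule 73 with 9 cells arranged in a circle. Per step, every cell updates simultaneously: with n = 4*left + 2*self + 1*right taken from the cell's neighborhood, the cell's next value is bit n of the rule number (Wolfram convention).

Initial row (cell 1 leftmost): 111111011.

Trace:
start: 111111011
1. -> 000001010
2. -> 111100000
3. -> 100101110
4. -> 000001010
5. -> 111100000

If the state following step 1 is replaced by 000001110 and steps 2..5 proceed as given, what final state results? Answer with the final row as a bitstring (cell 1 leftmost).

state after step 1 := 000001110
2. -> 111101010
3. -> 100100000
4. -> 000001110
5. -> 111101010

111101010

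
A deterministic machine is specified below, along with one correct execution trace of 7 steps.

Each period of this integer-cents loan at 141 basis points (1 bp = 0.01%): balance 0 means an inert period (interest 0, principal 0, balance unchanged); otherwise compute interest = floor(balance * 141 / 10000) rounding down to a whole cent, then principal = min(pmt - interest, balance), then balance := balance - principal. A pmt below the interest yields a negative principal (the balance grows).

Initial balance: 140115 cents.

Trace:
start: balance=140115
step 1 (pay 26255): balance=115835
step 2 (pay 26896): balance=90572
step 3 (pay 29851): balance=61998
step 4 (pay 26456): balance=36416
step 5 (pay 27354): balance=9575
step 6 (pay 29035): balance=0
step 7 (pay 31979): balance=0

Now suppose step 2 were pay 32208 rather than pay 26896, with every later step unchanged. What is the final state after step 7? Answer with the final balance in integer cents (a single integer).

(re-executing from step 2 with the substitution; state before step 2: balance=115835)
step 2 (pay 32208): balance=85260
step 3 (pay 29851): balance=56611
step 4 (pay 26456): balance=30953
step 5 (pay 27354): balance=4035
step 6 (pay 29035): balance=0
step 7 (pay 31979): balance=0

0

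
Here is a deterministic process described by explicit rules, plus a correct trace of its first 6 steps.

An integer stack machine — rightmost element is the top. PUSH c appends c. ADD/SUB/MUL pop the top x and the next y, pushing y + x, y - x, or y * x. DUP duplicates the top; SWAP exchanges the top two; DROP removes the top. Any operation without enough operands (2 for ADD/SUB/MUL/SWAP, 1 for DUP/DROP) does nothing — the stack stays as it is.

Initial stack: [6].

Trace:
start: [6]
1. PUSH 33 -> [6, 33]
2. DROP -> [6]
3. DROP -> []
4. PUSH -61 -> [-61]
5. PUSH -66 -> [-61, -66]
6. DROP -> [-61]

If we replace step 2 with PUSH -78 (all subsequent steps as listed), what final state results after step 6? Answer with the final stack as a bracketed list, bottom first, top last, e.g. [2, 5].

(re-executing from step 2 with the substitution; state before step 2: [6, 33])
2. PUSH -78 -> [6, 33, -78]
3. DROP -> [6, 33]
4. PUSH -61 -> [6, 33, -61]
5. PUSH -66 -> [6, 33, -61, -66]
6. DROP -> [6, 33, -61]

[6, 33, -61]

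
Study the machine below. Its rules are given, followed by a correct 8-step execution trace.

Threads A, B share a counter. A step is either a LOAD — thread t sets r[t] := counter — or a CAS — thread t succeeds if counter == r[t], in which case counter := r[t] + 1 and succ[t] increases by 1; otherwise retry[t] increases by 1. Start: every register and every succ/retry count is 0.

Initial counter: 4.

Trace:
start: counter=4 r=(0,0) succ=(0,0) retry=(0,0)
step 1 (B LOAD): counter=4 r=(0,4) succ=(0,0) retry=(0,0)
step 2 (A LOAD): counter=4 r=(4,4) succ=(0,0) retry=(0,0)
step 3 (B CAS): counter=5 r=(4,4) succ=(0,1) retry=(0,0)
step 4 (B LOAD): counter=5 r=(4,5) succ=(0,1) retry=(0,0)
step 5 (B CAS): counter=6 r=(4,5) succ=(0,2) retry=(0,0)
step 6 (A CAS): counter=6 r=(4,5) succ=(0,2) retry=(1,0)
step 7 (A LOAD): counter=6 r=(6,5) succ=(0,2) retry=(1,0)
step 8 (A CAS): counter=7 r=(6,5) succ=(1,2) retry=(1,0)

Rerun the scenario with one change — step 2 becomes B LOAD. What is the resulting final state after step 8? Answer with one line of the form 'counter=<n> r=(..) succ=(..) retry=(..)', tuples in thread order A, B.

(re-executing from step 2 with the substitution; state before step 2: counter=4 r=(0,4) succ=(0,0) retry=(0,0))
step 2 (B LOAD): counter=4 r=(0,4) succ=(0,0) retry=(0,0)
step 3 (B CAS): counter=5 r=(0,4) succ=(0,1) retry=(0,0)
step 4 (B LOAD): counter=5 r=(0,5) succ=(0,1) retry=(0,0)
step 5 (B CAS): counter=6 r=(0,5) succ=(0,2) retry=(0,0)
step 6 (A CAS): counter=6 r=(0,5) succ=(0,2) retry=(1,0)
step 7 (A LOAD): counter=6 r=(6,5) succ=(0,2) retry=(1,0)
step 8 (A CAS): counter=7 r=(6,5) succ=(1,2) retry=(1,0)

counter=7 r=(6,5) succ=(1,2) retry=(1,0)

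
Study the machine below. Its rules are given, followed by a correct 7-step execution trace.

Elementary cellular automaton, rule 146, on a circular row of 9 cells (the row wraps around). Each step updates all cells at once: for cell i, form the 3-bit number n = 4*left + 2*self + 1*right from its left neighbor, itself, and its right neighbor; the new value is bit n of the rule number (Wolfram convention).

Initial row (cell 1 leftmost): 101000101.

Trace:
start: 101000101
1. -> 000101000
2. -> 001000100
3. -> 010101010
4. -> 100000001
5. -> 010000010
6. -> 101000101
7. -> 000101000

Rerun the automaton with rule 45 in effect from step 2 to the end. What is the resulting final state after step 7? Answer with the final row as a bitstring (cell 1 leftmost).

(re-executing steps 2..7 under rule 45; state before step 2: 000101000)
2. -> 110111011
3. -> 001100110
4. -> 101000100
5. -> 111010100
6. -> 100111100
7. -> 100100000

100100000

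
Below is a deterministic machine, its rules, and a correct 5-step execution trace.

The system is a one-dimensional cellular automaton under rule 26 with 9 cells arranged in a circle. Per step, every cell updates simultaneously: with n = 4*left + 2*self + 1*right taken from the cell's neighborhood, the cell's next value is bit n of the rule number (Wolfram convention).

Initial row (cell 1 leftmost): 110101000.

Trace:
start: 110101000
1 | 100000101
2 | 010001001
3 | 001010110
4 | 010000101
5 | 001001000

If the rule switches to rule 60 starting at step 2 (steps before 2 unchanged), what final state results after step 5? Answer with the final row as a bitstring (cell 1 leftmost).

(re-executing steps 2..5 under rule 60; state before step 2: 100000101)
2 | 010000111
3 | 111000100
4 | 100100110
5 | 110110101

110110101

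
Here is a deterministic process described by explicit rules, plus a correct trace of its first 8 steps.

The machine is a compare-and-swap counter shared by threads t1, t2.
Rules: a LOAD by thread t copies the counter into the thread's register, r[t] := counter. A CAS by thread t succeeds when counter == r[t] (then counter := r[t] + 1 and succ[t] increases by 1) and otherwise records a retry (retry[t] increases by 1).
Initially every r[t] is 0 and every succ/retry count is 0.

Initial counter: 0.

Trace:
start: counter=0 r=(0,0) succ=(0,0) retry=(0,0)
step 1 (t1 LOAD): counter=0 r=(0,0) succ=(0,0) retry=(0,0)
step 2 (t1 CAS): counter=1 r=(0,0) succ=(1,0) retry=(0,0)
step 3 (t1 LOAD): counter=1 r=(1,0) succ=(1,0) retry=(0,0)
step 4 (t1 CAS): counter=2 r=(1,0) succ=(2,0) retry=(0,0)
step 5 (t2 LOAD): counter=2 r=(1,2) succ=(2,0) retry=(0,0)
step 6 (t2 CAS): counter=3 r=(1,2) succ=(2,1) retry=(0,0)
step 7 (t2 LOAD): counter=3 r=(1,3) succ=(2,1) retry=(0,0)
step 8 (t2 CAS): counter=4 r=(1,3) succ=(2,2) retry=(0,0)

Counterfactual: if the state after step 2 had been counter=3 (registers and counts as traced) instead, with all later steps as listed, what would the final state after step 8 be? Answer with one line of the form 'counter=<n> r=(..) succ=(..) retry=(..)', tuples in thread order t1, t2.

counter=6 r=(3,5) succ=(2,2) retry=(0,0)

state after step 2 := counter=3 r=(0,0) succ=(1,0) retry=(0,0)
step 3 (t1 LOAD): counter=3 r=(3,0) succ=(1,0) retry=(0,0)
step 4 (t1 CAS): counter=4 r=(3,0) succ=(2,0) retry=(0,0)
step 5 (t2 LOAD): counter=4 r=(3,4) succ=(2,0) retry=(0,0)
step 6 (t2 CAS): counter=5 r=(3,4) succ=(2,1) retry=(0,0)
step 7 (t2 LOAD): counter=5 r=(3,5) succ=(2,1) retry=(0,0)
step 8 (t2 CAS): counter=6 r=(3,5) succ=(2,2) retry=(0,0)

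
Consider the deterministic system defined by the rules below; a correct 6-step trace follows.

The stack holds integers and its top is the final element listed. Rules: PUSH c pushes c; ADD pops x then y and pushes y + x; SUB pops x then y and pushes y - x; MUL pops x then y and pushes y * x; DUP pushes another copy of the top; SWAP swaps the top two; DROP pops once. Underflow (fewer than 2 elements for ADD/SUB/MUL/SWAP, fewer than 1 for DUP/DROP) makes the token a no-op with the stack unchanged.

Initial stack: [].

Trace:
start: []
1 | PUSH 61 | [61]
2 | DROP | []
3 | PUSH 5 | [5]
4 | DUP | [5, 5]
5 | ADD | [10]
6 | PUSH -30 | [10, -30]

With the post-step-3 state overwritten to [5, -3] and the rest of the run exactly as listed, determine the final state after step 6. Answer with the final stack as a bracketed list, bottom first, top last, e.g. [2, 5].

[5, -6, -30]

state after step 3 := [5, -3]
4 | DUP | [5, -3, -3]
5 | ADD | [5, -6]
6 | PUSH -30 | [5, -6, -30]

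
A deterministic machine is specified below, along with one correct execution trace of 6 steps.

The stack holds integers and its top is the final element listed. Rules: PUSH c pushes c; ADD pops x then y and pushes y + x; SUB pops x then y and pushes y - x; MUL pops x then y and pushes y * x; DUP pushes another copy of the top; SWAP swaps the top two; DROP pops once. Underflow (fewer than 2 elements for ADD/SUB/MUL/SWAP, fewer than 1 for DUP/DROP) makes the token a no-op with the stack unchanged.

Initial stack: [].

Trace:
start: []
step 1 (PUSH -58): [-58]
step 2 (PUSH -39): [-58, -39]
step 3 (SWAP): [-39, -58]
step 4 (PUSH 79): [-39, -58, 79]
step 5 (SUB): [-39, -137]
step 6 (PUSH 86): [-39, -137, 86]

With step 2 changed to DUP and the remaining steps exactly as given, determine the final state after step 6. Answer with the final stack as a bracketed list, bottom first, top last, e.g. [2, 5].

[-58, -137, 86]

(re-executing from step 2 with the substitution; state before step 2: [-58])
step 2 (DUP): [-58, -58]
step 3 (SWAP): [-58, -58]
step 4 (PUSH 79): [-58, -58, 79]
step 5 (SUB): [-58, -137]
step 6 (PUSH 86): [-58, -137, 86]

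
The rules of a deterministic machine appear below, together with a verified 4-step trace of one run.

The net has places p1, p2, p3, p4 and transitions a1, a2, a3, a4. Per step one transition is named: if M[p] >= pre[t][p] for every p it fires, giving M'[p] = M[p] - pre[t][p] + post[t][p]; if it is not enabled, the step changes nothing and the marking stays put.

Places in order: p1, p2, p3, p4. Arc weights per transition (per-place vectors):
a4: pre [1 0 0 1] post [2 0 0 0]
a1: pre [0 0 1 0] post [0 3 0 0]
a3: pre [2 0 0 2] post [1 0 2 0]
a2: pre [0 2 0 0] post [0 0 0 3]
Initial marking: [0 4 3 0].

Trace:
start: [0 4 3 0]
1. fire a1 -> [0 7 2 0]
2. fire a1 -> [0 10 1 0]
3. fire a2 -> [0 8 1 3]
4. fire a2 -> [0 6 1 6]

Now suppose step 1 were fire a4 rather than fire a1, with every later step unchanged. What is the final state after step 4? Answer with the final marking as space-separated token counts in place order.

(re-executing from step 1 with the substitution; state before step 1: [0 4 3 0])
1. fire a4 -> [0 4 3 0]
2. fire a1 -> [0 7 2 0]
3. fire a2 -> [0 5 2 3]
4. fire a2 -> [0 3 2 6]

0 3 2 6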